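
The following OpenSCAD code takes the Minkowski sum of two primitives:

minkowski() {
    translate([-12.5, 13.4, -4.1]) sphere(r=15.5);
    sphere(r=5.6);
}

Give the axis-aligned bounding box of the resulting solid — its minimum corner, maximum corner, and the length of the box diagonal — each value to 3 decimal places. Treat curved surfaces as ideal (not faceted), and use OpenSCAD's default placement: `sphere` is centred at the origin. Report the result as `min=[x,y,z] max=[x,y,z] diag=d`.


A = translate([-12.5, 13.4, -4.1]) sphere(r=15.5) → bbox [-28,-2.1,-19.6] .. [3,28.9,11.4]
B = sphere(r=5.6) → bbox [-5.6,-5.6,-5.6] .. [5.6,5.6,5.6]
lo = A.lo+B.lo = [-28-5.6, -2.1-5.6, -19.6-5.6] = [-33.600,-7.700,-25.200]
hi = A.hi+B.hi = [3+5.6, 28.9+5.6, 11.4+5.6] = [8.600,34.500,17.000]
diag = √(42.2²+42.2²+42.2²) = √5342.52 = 73.093

min=[-33.600,-7.700,-25.200] max=[8.600,34.500,17.000] diag=73.093


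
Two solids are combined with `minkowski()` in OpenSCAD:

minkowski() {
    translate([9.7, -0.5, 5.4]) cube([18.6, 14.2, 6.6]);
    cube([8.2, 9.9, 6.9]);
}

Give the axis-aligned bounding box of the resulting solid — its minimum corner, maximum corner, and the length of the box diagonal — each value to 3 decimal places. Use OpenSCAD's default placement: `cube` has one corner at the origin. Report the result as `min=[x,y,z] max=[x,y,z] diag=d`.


min=[9.700,-0.500,5.400] max=[36.500,23.600,18.900] diag=38.488

A = translate([9.7, -0.5, 5.4]) cube([18.6, 14.2, 6.6]) → bbox [9.7,-0.5,5.4] .. [28.3,13.7,12]
B = cube([8.2, 9.9, 6.9]) → bbox [0,0,0] .. [8.2,9.9,6.9]
lo = A.lo+B.lo = [9.7+0, -0.5+0, 5.4+0] = [9.700,-0.500,5.400]
hi = A.hi+B.hi = [28.3+8.2, 13.7+9.9, 12+6.9] = [36.500,23.600,18.900]
diag = √(26.8²+24.1²+13.5²) = √1481.3 = 38.488


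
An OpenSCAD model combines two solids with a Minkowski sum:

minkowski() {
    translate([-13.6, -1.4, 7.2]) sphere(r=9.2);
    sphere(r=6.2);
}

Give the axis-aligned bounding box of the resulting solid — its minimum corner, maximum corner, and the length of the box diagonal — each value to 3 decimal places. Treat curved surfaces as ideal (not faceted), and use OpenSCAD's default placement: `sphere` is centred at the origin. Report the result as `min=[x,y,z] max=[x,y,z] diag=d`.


A = translate([-13.6, -1.4, 7.2]) sphere(r=9.2) → bbox [-22.8,-10.6,-2] .. [-4.4,7.8,16.4]
B = sphere(r=6.2) → bbox [-6.2,-6.2,-6.2] .. [6.2,6.2,6.2]
lo = A.lo+B.lo = [-22.8-6.2, -10.6-6.2, -2-6.2] = [-29.000,-16.800,-8.200]
hi = A.hi+B.hi = [-4.4+6.2, 7.8+6.2, 16.4+6.2] = [1.800,14.000,22.600]
diag = √(30.8²+30.8²+30.8²) = √2845.92 = 53.347

min=[-29.000,-16.800,-8.200] max=[1.800,14.000,22.600] diag=53.347


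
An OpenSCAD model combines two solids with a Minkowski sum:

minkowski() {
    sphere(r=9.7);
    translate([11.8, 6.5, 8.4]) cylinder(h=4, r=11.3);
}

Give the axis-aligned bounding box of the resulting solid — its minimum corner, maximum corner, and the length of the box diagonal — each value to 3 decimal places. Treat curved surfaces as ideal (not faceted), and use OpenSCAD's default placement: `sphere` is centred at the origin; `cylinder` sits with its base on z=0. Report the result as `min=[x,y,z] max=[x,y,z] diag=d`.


min=[-9.200,-14.500,-1.300] max=[32.800,27.500,22.100] diag=63.840

A = translate([11.8, 6.5, 8.4]) cylinder(h=4, r=11.3) → bbox [0.5,-4.8,8.4] .. [23.1,17.8,12.4]
B = sphere(r=9.7) → bbox [-9.7,-9.7,-9.7] .. [9.7,9.7,9.7]
lo = A.lo+B.lo = [0.5-9.7, -4.8-9.7, 8.4-9.7] = [-9.200,-14.500,-1.300]
hi = A.hi+B.hi = [23.1+9.7, 17.8+9.7, 12.4+9.7] = [32.800,27.500,22.100]
diag = √(42²+42²+23.4²) = √4075.56 = 63.840


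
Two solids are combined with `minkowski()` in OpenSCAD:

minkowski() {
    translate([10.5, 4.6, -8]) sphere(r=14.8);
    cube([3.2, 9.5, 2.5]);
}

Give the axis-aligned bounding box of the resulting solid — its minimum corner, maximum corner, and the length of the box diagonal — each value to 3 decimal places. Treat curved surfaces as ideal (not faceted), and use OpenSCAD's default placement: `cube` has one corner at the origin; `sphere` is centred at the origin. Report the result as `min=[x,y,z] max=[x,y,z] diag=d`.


min=[-4.300,-10.200,-22.800] max=[28.500,28.900,9.300] diag=60.291

A = translate([10.5, 4.6, -8]) sphere(r=14.8) → bbox [-4.3,-10.2,-22.8] .. [25.3,19.4,6.8]
B = cube([3.2, 9.5, 2.5]) → bbox [0,0,0] .. [3.2,9.5,2.5]
lo = A.lo+B.lo = [-4.3+0, -10.2+0, -22.8+0] = [-4.300,-10.200,-22.800]
hi = A.hi+B.hi = [25.3+3.2, 19.4+9.5, 6.8+2.5] = [28.500,28.900,9.300]
diag = √(32.8²+39.1²+32.1²) = √3635.06 = 60.291


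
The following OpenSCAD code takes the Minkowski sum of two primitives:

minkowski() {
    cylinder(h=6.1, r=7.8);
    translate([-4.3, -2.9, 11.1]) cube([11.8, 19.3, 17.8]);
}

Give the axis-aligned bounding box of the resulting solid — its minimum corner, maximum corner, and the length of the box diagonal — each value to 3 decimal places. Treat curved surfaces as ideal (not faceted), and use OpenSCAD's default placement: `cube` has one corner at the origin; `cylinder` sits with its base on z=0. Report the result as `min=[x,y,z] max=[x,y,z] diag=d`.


A = translate([-4.3, -2.9, 11.1]) cube([11.8, 19.3, 17.8]) → bbox [-4.3,-2.9,11.1] .. [7.5,16.4,28.9]
B = cylinder(h=6.1, r=7.8) → bbox [-7.8,-7.8,0] .. [7.8,7.8,6.1]
lo = A.lo+B.lo = [-4.3-7.8, -2.9-7.8, 11.1+0] = [-12.100,-10.700,11.100]
hi = A.hi+B.hi = [7.5+7.8, 16.4+7.8, 28.9+6.1] = [15.300,24.200,35.000]
diag = √(27.4²+34.9²+23.9²) = √2539.98 = 50.398

min=[-12.100,-10.700,11.100] max=[15.300,24.200,35.000] diag=50.398


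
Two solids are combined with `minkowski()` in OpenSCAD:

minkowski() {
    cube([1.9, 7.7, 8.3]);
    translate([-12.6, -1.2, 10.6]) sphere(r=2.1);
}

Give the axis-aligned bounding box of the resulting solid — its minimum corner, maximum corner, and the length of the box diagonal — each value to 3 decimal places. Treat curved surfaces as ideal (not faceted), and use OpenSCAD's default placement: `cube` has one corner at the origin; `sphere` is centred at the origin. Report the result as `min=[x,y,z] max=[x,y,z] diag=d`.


min=[-14.700,-3.300,8.500] max=[-8.600,8.600,21.000] diag=18.305

A = translate([-12.6, -1.2, 10.6]) sphere(r=2.1) → bbox [-14.7,-3.3,8.5] .. [-10.5,0.9,12.7]
B = cube([1.9, 7.7, 8.3]) → bbox [0,0,0] .. [1.9,7.7,8.3]
lo = A.lo+B.lo = [-14.7+0, -3.3+0, 8.5+0] = [-14.700,-3.300,8.500]
hi = A.hi+B.hi = [-10.5+1.9, 0.9+7.7, 12.7+8.3] = [-8.600,8.600,21.000]
diag = √(6.1²+11.9²+12.5²) = √335.07 = 18.305


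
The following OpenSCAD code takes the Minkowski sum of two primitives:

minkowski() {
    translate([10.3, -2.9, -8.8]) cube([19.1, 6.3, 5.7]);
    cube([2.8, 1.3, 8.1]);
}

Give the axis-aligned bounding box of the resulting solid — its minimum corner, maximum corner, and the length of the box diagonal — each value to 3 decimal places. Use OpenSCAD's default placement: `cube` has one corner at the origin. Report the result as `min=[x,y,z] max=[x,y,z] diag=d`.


min=[10.300,-2.900,-8.800] max=[32.200,4.700,5.000] diag=26.978

A = translate([10.3, -2.9, -8.8]) cube([19.1, 6.3, 5.7]) → bbox [10.3,-2.9,-8.8] .. [29.4,3.4,-3.1]
B = cube([2.8, 1.3, 8.1]) → bbox [0,0,0] .. [2.8,1.3,8.1]
lo = A.lo+B.lo = [10.3+0, -2.9+0, -8.8+0] = [10.300,-2.900,-8.800]
hi = A.hi+B.hi = [29.4+2.8, 3.4+1.3, -3.1+8.1] = [32.200,4.700,5.000]
diag = √(21.9²+7.6²+13.8²) = √727.81 = 26.978


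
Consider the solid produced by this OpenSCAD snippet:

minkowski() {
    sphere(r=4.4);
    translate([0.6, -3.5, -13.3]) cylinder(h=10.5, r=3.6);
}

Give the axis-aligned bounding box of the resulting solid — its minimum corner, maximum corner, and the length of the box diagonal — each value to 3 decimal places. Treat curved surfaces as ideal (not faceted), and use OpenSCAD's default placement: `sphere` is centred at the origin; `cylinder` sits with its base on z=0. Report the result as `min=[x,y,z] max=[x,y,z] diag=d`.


A = translate([0.6, -3.5, -13.3]) cylinder(h=10.5, r=3.6) → bbox [-3,-7.1,-13.3] .. [4.2,0.1,-2.8]
B = sphere(r=4.4) → bbox [-4.4,-4.4,-4.4] .. [4.4,4.4,4.4]
lo = A.lo+B.lo = [-3-4.4, -7.1-4.4, -13.3-4.4] = [-7.400,-11.500,-17.700]
hi = A.hi+B.hi = [4.2+4.4, 0.1+4.4, -2.8+4.4] = [8.600,4.500,1.600]
diag = √(16²+16²+19.3²) = √884.49 = 29.740

min=[-7.400,-11.500,-17.700] max=[8.600,4.500,1.600] diag=29.740


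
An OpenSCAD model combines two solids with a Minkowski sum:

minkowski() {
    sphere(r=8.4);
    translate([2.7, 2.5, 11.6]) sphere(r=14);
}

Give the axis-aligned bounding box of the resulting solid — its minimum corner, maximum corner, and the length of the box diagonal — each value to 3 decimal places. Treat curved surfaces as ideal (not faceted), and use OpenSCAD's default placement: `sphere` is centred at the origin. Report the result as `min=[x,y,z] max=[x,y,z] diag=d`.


A = translate([2.7, 2.5, 11.6]) sphere(r=14) → bbox [-11.3,-11.5,-2.4] .. [16.7,16.5,25.6]
B = sphere(r=8.4) → bbox [-8.4,-8.4,-8.4] .. [8.4,8.4,8.4]
lo = A.lo+B.lo = [-11.3-8.4, -11.5-8.4, -2.4-8.4] = [-19.700,-19.900,-10.800]
hi = A.hi+B.hi = [16.7+8.4, 16.5+8.4, 25.6+8.4] = [25.100,24.900,34.000]
diag = √(44.8²+44.8²+44.8²) = √6021.12 = 77.596

min=[-19.700,-19.900,-10.800] max=[25.100,24.900,34.000] diag=77.596


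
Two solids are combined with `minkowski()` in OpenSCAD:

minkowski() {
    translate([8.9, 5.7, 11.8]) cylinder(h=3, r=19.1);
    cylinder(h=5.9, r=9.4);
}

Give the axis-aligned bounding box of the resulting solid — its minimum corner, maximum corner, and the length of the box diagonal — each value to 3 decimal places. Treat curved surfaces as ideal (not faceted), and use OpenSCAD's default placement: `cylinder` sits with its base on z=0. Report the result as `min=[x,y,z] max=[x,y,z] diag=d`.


A = translate([8.9, 5.7, 11.8]) cylinder(h=3, r=19.1) → bbox [-10.2,-13.4,11.8] .. [28,24.8,14.8]
B = cylinder(h=5.9, r=9.4) → bbox [-9.4,-9.4,0] .. [9.4,9.4,5.9]
lo = A.lo+B.lo = [-10.2-9.4, -13.4-9.4, 11.8+0] = [-19.600,-22.800,11.800]
hi = A.hi+B.hi = [28+9.4, 24.8+9.4, 14.8+5.9] = [37.400,34.200,20.700]
diag = √(57²+57²+8.9²) = √6577.21 = 81.100

min=[-19.600,-22.800,11.800] max=[37.400,34.200,20.700] diag=81.100


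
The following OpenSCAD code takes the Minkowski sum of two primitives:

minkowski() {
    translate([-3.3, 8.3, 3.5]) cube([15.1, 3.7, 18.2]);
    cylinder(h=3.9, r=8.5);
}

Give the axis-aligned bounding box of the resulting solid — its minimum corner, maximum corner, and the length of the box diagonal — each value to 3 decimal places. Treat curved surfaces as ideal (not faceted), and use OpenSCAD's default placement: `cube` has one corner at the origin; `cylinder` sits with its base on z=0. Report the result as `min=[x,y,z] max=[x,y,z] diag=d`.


A = translate([-3.3, 8.3, 3.5]) cube([15.1, 3.7, 18.2]) → bbox [-3.3,8.3,3.5] .. [11.8,12,21.7]
B = cylinder(h=3.9, r=8.5) → bbox [-8.5,-8.5,0] .. [8.5,8.5,3.9]
lo = A.lo+B.lo = [-3.3-8.5, 8.3-8.5, 3.5+0] = [-11.800,-0.200,3.500]
hi = A.hi+B.hi = [11.8+8.5, 12+8.5, 21.7+3.9] = [20.300,20.500,25.600]
diag = √(32.1²+20.7²+22.1²) = √1947.31 = 44.128

min=[-11.800,-0.200,3.500] max=[20.300,20.500,25.600] diag=44.128


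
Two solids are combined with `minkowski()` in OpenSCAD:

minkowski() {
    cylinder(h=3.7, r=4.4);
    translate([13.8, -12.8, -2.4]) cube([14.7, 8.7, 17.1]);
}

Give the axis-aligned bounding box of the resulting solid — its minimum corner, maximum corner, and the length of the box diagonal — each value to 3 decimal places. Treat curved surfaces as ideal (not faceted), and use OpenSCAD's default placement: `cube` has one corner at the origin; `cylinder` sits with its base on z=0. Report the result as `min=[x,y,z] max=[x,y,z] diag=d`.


min=[9.400,-17.200,-2.400] max=[32.900,0.300,18.400] diag=35.932

A = translate([13.8, -12.8, -2.4]) cube([14.7, 8.7, 17.1]) → bbox [13.8,-12.8,-2.4] .. [28.5,-4.1,14.7]
B = cylinder(h=3.7, r=4.4) → bbox [-4.4,-4.4,0] .. [4.4,4.4,3.7]
lo = A.lo+B.lo = [13.8-4.4, -12.8-4.4, -2.4+0] = [9.400,-17.200,-2.400]
hi = A.hi+B.hi = [28.5+4.4, -4.1+4.4, 14.7+3.7] = [32.900,0.300,18.400]
diag = √(23.5²+17.5²+20.8²) = √1291.14 = 35.932


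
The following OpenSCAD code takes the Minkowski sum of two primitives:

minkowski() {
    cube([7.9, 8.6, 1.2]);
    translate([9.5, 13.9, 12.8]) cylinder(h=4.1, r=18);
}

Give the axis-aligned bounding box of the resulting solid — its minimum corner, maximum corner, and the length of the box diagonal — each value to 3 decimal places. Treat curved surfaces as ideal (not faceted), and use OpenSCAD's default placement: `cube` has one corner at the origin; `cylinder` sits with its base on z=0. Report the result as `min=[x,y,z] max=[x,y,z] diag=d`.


min=[-8.500,-4.100,12.800] max=[35.400,40.500,18.100] diag=62.805

A = translate([9.5, 13.9, 12.8]) cylinder(h=4.1, r=18) → bbox [-8.5,-4.1,12.8] .. [27.5,31.9,16.9]
B = cube([7.9, 8.6, 1.2]) → bbox [0,0,0] .. [7.9,8.6,1.2]
lo = A.lo+B.lo = [-8.5+0, -4.1+0, 12.8+0] = [-8.500,-4.100,12.800]
hi = A.hi+B.hi = [27.5+7.9, 31.9+8.6, 16.9+1.2] = [35.400,40.500,18.100]
diag = √(43.9²+44.6²+5.3²) = √3944.46 = 62.805


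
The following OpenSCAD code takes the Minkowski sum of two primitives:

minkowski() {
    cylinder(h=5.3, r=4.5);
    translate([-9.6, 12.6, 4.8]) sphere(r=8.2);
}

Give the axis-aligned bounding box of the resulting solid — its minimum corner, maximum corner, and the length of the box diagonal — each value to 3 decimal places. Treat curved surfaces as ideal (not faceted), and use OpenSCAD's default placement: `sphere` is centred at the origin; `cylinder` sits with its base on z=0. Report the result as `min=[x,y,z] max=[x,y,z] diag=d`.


min=[-22.300,-0.100,-3.400] max=[3.100,25.300,18.300] diag=41.967

A = translate([-9.6, 12.6, 4.8]) sphere(r=8.2) → bbox [-17.8,4.4,-3.4] .. [-1.4,20.8,13]
B = cylinder(h=5.3, r=4.5) → bbox [-4.5,-4.5,0] .. [4.5,4.5,5.3]
lo = A.lo+B.lo = [-17.8-4.5, 4.4-4.5, -3.4+0] = [-22.300,-0.100,-3.400]
hi = A.hi+B.hi = [-1.4+4.5, 20.8+4.5, 13+5.3] = [3.100,25.300,18.300]
diag = √(25.4²+25.4²+21.7²) = √1761.21 = 41.967


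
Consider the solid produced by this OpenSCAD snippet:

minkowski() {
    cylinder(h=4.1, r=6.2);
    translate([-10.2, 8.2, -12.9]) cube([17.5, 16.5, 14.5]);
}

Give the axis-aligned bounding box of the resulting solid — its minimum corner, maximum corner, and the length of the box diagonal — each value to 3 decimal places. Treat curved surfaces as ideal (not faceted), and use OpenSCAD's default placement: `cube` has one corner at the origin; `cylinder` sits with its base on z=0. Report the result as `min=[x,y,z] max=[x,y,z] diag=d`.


A = translate([-10.2, 8.2, -12.9]) cube([17.5, 16.5, 14.5]) → bbox [-10.2,8.2,-12.9] .. [7.3,24.7,1.6]
B = cylinder(h=4.1, r=6.2) → bbox [-6.2,-6.2,0] .. [6.2,6.2,4.1]
lo = A.lo+B.lo = [-10.2-6.2, 8.2-6.2, -12.9+0] = [-16.400,2.000,-12.900]
hi = A.hi+B.hi = [7.3+6.2, 24.7+6.2, 1.6+4.1] = [13.500,30.900,5.700]
diag = √(29.9²+28.9²+18.6²) = √2075.18 = 45.554

min=[-16.400,2.000,-12.900] max=[13.500,30.900,5.700] diag=45.554


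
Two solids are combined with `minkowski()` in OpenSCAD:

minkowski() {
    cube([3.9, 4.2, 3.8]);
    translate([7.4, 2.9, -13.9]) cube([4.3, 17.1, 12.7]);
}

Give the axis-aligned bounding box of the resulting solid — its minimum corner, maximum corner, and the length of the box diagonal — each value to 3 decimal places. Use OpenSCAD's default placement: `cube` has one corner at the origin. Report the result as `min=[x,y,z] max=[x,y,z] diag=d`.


A = translate([7.4, 2.9, -13.9]) cube([4.3, 17.1, 12.7]) → bbox [7.4,2.9,-13.9] .. [11.7,20,-1.2]
B = cube([3.9, 4.2, 3.8]) → bbox [0,0,0] .. [3.9,4.2,3.8]
lo = A.lo+B.lo = [7.4+0, 2.9+0, -13.9+0] = [7.400,2.900,-13.900]
hi = A.hi+B.hi = [11.7+3.9, 20+4.2, -1.2+3.8] = [15.600,24.200,2.600]
diag = √(8.2²+21.3²+16.5²) = √793.18 = 28.163

min=[7.400,2.900,-13.900] max=[15.600,24.200,2.600] diag=28.163


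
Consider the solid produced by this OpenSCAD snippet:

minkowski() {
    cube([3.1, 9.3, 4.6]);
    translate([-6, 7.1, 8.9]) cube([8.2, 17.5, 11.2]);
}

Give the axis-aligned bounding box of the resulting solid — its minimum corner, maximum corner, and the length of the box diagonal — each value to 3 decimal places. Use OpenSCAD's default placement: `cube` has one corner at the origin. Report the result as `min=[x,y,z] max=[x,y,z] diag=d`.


A = translate([-6, 7.1, 8.9]) cube([8.2, 17.5, 11.2]) → bbox [-6,7.1,8.9] .. [2.2,24.6,20.1]
B = cube([3.1, 9.3, 4.6]) → bbox [0,0,0] .. [3.1,9.3,4.6]
lo = A.lo+B.lo = [-6+0, 7.1+0, 8.9+0] = [-6.000,7.100,8.900]
hi = A.hi+B.hi = [2.2+3.1, 24.6+9.3, 20.1+4.6] = [5.300,33.900,24.700]
diag = √(11.3²+26.8²+15.8²) = √1095.57 = 33.099

min=[-6.000,7.100,8.900] max=[5.300,33.900,24.700] diag=33.099


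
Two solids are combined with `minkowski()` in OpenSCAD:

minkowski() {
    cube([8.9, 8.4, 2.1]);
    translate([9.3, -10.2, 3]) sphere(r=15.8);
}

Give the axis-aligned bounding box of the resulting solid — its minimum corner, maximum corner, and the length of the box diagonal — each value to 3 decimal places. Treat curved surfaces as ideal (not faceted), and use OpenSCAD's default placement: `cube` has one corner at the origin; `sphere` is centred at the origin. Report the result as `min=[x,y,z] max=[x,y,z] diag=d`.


A = translate([9.3, -10.2, 3]) sphere(r=15.8) → bbox [-6.5,-26,-12.8] .. [25.1,5.6,18.8]
B = cube([8.9, 8.4, 2.1]) → bbox [0,0,0] .. [8.9,8.4,2.1]
lo = A.lo+B.lo = [-6.5+0, -26+0, -12.8+0] = [-6.500,-26.000,-12.800]
hi = A.hi+B.hi = [25.1+8.9, 5.6+8.4, 18.8+2.1] = [34.000,14.000,20.900]
diag = √(40.5²+40²+33.7²) = √4375.94 = 66.151

min=[-6.500,-26.000,-12.800] max=[34.000,14.000,20.900] diag=66.151


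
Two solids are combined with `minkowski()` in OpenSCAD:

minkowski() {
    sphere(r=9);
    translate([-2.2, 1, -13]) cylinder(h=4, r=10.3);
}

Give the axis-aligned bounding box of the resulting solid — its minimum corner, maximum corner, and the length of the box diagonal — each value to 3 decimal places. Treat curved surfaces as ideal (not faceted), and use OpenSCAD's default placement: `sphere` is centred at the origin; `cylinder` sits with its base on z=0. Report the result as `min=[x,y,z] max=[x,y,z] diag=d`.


min=[-21.500,-18.300,-22.000] max=[17.100,20.300,0.000] diag=58.855

A = translate([-2.2, 1, -13]) cylinder(h=4, r=10.3) → bbox [-12.5,-9.3,-13] .. [8.1,11.3,-9]
B = sphere(r=9) → bbox [-9,-9,-9] .. [9,9,9]
lo = A.lo+B.lo = [-12.5-9, -9.3-9, -13-9] = [-21.500,-18.300,-22.000]
hi = A.hi+B.hi = [8.1+9, 11.3+9, -9+9] = [17.100,20.300,0.000]
diag = √(38.6²+38.6²+22²) = √3463.92 = 58.855


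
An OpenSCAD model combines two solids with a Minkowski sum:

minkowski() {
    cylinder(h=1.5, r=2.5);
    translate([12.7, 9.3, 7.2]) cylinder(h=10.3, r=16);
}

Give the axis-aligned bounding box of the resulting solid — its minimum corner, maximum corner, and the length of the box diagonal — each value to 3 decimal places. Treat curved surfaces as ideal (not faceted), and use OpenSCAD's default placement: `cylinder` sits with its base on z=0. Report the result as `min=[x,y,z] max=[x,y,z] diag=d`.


min=[-5.800,-9.200,7.200] max=[31.200,27.800,19.000] diag=53.640

A = translate([12.7, 9.3, 7.2]) cylinder(h=10.3, r=16) → bbox [-3.3,-6.7,7.2] .. [28.7,25.3,17.5]
B = cylinder(h=1.5, r=2.5) → bbox [-2.5,-2.5,0] .. [2.5,2.5,1.5]
lo = A.lo+B.lo = [-3.3-2.5, -6.7-2.5, 7.2+0] = [-5.800,-9.200,7.200]
hi = A.hi+B.hi = [28.7+2.5, 25.3+2.5, 17.5+1.5] = [31.200,27.800,19.000]
diag = √(37²+37²+11.8²) = √2877.24 = 53.640


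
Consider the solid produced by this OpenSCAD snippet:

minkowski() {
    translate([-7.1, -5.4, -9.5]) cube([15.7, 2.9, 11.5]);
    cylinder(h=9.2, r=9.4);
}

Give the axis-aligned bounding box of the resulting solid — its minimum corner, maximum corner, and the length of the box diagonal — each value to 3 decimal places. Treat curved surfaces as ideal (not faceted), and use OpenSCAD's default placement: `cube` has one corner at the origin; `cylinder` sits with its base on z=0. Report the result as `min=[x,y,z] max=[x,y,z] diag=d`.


A = translate([-7.1, -5.4, -9.5]) cube([15.7, 2.9, 11.5]) → bbox [-7.1,-5.4,-9.5] .. [8.6,-2.5,2]
B = cylinder(h=9.2, r=9.4) → bbox [-9.4,-9.4,0] .. [9.4,9.4,9.2]
lo = A.lo+B.lo = [-7.1-9.4, -5.4-9.4, -9.5+0] = [-16.500,-14.800,-9.500]
hi = A.hi+B.hi = [8.6+9.4, -2.5+9.4, 2+9.2] = [18.000,6.900,11.200]
diag = √(34.5²+21.7²+20.7²) = √2089.63 = 45.712

min=[-16.500,-14.800,-9.500] max=[18.000,6.900,11.200] diag=45.712


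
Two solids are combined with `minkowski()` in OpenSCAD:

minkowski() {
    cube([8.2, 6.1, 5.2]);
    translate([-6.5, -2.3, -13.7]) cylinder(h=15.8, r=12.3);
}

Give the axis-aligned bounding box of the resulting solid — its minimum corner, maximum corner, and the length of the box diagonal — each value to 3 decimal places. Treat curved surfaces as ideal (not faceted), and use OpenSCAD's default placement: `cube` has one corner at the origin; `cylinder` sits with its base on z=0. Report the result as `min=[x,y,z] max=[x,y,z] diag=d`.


A = translate([-6.5, -2.3, -13.7]) cylinder(h=15.8, r=12.3) → bbox [-18.8,-14.6,-13.7] .. [5.8,10,2.1]
B = cube([8.2, 6.1, 5.2]) → bbox [0,0,0] .. [8.2,6.1,5.2]
lo = A.lo+B.lo = [-18.8+0, -14.6+0, -13.7+0] = [-18.800,-14.600,-13.700]
hi = A.hi+B.hi = [5.8+8.2, 10+6.1, 2.1+5.2] = [14.000,16.100,7.300]
diag = √(32.8²+30.7²+21²) = √2459.33 = 49.592

min=[-18.800,-14.600,-13.700] max=[14.000,16.100,7.300] diag=49.592


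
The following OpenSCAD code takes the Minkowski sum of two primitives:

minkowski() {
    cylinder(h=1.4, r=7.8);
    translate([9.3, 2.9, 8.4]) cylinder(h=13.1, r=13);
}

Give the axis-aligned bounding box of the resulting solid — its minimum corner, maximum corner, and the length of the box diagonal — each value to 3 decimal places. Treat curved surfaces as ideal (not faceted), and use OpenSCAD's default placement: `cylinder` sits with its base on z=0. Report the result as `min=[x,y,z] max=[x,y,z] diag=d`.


min=[-11.500,-17.900,8.400] max=[30.100,23.700,22.900] diag=60.592

A = translate([9.3, 2.9, 8.4]) cylinder(h=13.1, r=13) → bbox [-3.7,-10.1,8.4] .. [22.3,15.9,21.5]
B = cylinder(h=1.4, r=7.8) → bbox [-7.8,-7.8,0] .. [7.8,7.8,1.4]
lo = A.lo+B.lo = [-3.7-7.8, -10.1-7.8, 8.4+0] = [-11.500,-17.900,8.400]
hi = A.hi+B.hi = [22.3+7.8, 15.9+7.8, 21.5+1.4] = [30.100,23.700,22.900]
diag = √(41.6²+41.6²+14.5²) = √3671.37 = 60.592


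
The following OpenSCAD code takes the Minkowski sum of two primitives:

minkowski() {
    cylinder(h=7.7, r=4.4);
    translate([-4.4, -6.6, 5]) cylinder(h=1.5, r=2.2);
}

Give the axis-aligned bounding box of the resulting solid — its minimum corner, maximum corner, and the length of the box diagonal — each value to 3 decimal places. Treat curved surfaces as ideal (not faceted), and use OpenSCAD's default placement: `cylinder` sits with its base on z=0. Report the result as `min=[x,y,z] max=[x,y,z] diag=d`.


A = translate([-4.4, -6.6, 5]) cylinder(h=1.5, r=2.2) → bbox [-6.6,-8.8,5] .. [-2.2,-4.4,6.5]
B = cylinder(h=7.7, r=4.4) → bbox [-4.4,-4.4,0] .. [4.4,4.4,7.7]
lo = A.lo+B.lo = [-6.6-4.4, -8.8-4.4, 5+0] = [-11.000,-13.200,5.000]
hi = A.hi+B.hi = [-2.2+4.4, -4.4+4.4, 6.5+7.7] = [2.200,0.000,14.200]
diag = √(13.2²+13.2²+9.2²) = √433.12 = 20.812

min=[-11.000,-13.200,5.000] max=[2.200,0.000,14.200] diag=20.812


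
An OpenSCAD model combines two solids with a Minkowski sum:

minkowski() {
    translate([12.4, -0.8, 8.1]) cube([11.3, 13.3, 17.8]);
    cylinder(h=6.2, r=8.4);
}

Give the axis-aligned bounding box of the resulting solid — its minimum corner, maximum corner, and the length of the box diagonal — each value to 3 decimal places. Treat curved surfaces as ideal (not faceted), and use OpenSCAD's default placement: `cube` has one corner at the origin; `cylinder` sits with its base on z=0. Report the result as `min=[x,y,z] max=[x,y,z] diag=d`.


min=[4.000,-9.200,8.100] max=[32.100,20.900,32.100] diag=47.662

A = translate([12.4, -0.8, 8.1]) cube([11.3, 13.3, 17.8]) → bbox [12.4,-0.8,8.1] .. [23.7,12.5,25.9]
B = cylinder(h=6.2, r=8.4) → bbox [-8.4,-8.4,0] .. [8.4,8.4,6.2]
lo = A.lo+B.lo = [12.4-8.4, -0.8-8.4, 8.1+0] = [4.000,-9.200,8.100]
hi = A.hi+B.hi = [23.7+8.4, 12.5+8.4, 25.9+6.2] = [32.100,20.900,32.100]
diag = √(28.1²+30.1²+24²) = √2271.62 = 47.662


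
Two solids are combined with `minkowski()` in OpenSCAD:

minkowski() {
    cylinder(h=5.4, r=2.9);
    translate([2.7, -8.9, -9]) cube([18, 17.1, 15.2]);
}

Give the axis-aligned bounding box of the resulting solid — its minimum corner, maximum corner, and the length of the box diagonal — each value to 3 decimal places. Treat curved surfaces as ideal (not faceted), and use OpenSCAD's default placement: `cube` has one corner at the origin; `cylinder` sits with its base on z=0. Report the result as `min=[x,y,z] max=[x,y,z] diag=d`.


min=[-0.200,-11.800,-9.000] max=[23.600,11.100,11.600] diag=38.926

A = translate([2.7, -8.9, -9]) cube([18, 17.1, 15.2]) → bbox [2.7,-8.9,-9] .. [20.7,8.2,6.2]
B = cylinder(h=5.4, r=2.9) → bbox [-2.9,-2.9,0] .. [2.9,2.9,5.4]
lo = A.lo+B.lo = [2.7-2.9, -8.9-2.9, -9+0] = [-0.200,-11.800,-9.000]
hi = A.hi+B.hi = [20.7+2.9, 8.2+2.9, 6.2+5.4] = [23.600,11.100,11.600]
diag = √(23.8²+22.9²+20.6²) = √1515.21 = 38.926


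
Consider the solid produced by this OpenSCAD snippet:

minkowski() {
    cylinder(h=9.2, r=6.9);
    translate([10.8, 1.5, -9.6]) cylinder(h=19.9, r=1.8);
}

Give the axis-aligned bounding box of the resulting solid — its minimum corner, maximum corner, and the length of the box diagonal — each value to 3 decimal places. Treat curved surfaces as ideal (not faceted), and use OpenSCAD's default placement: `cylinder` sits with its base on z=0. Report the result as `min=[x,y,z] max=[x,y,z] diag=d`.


A = translate([10.8, 1.5, -9.6]) cylinder(h=19.9, r=1.8) → bbox [9,-0.3,-9.6] .. [12.6,3.3,10.3]
B = cylinder(h=9.2, r=6.9) → bbox [-6.9,-6.9,0] .. [6.9,6.9,9.2]
lo = A.lo+B.lo = [9-6.9, -0.3-6.9, -9.6+0] = [2.100,-7.200,-9.600]
hi = A.hi+B.hi = [12.6+6.9, 3.3+6.9, 10.3+9.2] = [19.500,10.200,19.500]
diag = √(17.4²+17.4²+29.1²) = √1452.33 = 38.109

min=[2.100,-7.200,-9.600] max=[19.500,10.200,19.500] diag=38.109


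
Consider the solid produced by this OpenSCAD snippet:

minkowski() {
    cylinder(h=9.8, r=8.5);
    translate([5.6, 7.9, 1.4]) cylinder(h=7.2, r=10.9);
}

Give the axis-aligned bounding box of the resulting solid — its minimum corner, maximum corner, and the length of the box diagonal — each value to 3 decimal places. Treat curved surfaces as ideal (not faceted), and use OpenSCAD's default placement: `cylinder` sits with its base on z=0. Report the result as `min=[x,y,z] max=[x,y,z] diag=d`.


A = translate([5.6, 7.9, 1.4]) cylinder(h=7.2, r=10.9) → bbox [-5.3,-3,1.4] .. [16.5,18.8,8.6]
B = cylinder(h=9.8, r=8.5) → bbox [-8.5,-8.5,0] .. [8.5,8.5,9.8]
lo = A.lo+B.lo = [-5.3-8.5, -3-8.5, 1.4+0] = [-13.800,-11.500,1.400]
hi = A.hi+B.hi = [16.5+8.5, 18.8+8.5, 8.6+9.8] = [25.000,27.300,18.400]
diag = √(38.8²+38.8²+17²) = √3299.88 = 57.445

min=[-13.800,-11.500,1.400] max=[25.000,27.300,18.400] diag=57.445


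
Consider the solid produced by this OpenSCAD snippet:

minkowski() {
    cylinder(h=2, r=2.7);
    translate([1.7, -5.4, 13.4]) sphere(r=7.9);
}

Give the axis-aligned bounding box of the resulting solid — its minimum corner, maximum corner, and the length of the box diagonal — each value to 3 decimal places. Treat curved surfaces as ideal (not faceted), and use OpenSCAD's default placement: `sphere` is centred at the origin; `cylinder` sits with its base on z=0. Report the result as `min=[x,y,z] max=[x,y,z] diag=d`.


A = translate([1.7, -5.4, 13.4]) sphere(r=7.9) → bbox [-6.2,-13.3,5.5] .. [9.6,2.5,21.3]
B = cylinder(h=2, r=2.7) → bbox [-2.7,-2.7,0] .. [2.7,2.7,2]
lo = A.lo+B.lo = [-6.2-2.7, -13.3-2.7, 5.5+0] = [-8.900,-16.000,5.500]
hi = A.hi+B.hi = [9.6+2.7, 2.5+2.7, 21.3+2] = [12.300,5.200,23.300]
diag = √(21.2²+21.2²+17.8²) = √1215.72 = 34.867

min=[-8.900,-16.000,5.500] max=[12.300,5.200,23.300] diag=34.867


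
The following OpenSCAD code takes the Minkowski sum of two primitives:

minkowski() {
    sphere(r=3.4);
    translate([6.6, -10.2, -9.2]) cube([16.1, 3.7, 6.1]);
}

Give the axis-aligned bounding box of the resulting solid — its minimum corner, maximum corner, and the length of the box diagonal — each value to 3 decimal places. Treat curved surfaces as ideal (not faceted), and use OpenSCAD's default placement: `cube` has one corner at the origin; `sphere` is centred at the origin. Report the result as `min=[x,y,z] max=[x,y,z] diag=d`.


min=[3.200,-13.600,-12.600] max=[26.100,-3.100,0.300] diag=28.303

A = translate([6.6, -10.2, -9.2]) cube([16.1, 3.7, 6.1]) → bbox [6.6,-10.2,-9.2] .. [22.7,-6.5,-3.1]
B = sphere(r=3.4) → bbox [-3.4,-3.4,-3.4] .. [3.4,3.4,3.4]
lo = A.lo+B.lo = [6.6-3.4, -10.2-3.4, -9.2-3.4] = [3.200,-13.600,-12.600]
hi = A.hi+B.hi = [22.7+3.4, -6.5+3.4, -3.1+3.4] = [26.100,-3.100,0.300]
diag = √(22.9²+10.5²+12.9²) = √801.07 = 28.303


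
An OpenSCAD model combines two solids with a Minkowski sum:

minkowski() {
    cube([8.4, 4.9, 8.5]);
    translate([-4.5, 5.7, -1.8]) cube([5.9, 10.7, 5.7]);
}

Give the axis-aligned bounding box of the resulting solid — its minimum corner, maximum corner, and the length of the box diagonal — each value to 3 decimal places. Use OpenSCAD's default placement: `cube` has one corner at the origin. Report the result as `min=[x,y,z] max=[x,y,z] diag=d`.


A = translate([-4.5, 5.7, -1.8]) cube([5.9, 10.7, 5.7]) → bbox [-4.5,5.7,-1.8] .. [1.4,16.4,3.9]
B = cube([8.4, 4.9, 8.5]) → bbox [0,0,0] .. [8.4,4.9,8.5]
lo = A.lo+B.lo = [-4.5+0, 5.7+0, -1.8+0] = [-4.500,5.700,-1.800]
hi = A.hi+B.hi = [1.4+8.4, 16.4+4.9, 3.9+8.5] = [9.800,21.300,12.400]
diag = √(14.3²+15.6²+14.2²) = √649.49 = 25.485

min=[-4.500,5.700,-1.800] max=[9.800,21.300,12.400] diag=25.485


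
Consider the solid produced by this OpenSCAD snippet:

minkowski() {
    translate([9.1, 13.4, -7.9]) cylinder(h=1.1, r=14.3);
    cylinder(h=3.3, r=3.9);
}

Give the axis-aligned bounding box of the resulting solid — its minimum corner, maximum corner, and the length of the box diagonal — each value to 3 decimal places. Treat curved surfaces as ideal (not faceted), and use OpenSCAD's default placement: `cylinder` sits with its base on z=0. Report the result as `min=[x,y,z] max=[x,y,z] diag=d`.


A = translate([9.1, 13.4, -7.9]) cylinder(h=1.1, r=14.3) → bbox [-5.2,-0.9,-7.9] .. [23.4,27.7,-6.8]
B = cylinder(h=3.3, r=3.9) → bbox [-3.9,-3.9,0] .. [3.9,3.9,3.3]
lo = A.lo+B.lo = [-5.2-3.9, -0.9-3.9, -7.9+0] = [-9.100,-4.800,-7.900]
hi = A.hi+B.hi = [23.4+3.9, 27.7+3.9, -6.8+3.3] = [27.300,31.600,-3.500]
diag = √(36.4²+36.4²+4.4²) = √2669.28 = 51.665

min=[-9.100,-4.800,-7.900] max=[27.300,31.600,-3.500] diag=51.665


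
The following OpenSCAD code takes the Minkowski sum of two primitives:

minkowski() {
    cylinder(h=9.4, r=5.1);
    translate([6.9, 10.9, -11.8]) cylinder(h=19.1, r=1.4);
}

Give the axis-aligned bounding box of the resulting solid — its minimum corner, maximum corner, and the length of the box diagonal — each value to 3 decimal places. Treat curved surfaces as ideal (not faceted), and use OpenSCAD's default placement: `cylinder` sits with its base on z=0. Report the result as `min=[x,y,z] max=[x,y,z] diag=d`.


A = translate([6.9, 10.9, -11.8]) cylinder(h=19.1, r=1.4) → bbox [5.5,9.5,-11.8] .. [8.3,12.3,7.3]
B = cylinder(h=9.4, r=5.1) → bbox [-5.1,-5.1,0] .. [5.1,5.1,9.4]
lo = A.lo+B.lo = [5.5-5.1, 9.5-5.1, -11.8+0] = [0.400,4.400,-11.800]
hi = A.hi+B.hi = [8.3+5.1, 12.3+5.1, 7.3+9.4] = [13.400,17.400,16.700]
diag = √(13²+13²+28.5²) = √1150.25 = 33.915

min=[0.400,4.400,-11.800] max=[13.400,17.400,16.700] diag=33.915


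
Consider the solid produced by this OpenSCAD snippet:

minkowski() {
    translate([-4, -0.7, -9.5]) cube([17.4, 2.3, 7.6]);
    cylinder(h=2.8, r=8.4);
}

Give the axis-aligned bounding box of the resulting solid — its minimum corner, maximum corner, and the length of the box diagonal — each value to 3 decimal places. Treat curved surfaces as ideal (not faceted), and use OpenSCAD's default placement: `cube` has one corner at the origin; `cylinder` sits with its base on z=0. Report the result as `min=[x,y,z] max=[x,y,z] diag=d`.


min=[-12.400,-9.100,-9.500] max=[21.800,10.000,0.900] diag=40.529

A = translate([-4, -0.7, -9.5]) cube([17.4, 2.3, 7.6]) → bbox [-4,-0.7,-9.5] .. [13.4,1.6,-1.9]
B = cylinder(h=2.8, r=8.4) → bbox [-8.4,-8.4,0] .. [8.4,8.4,2.8]
lo = A.lo+B.lo = [-4-8.4, -0.7-8.4, -9.5+0] = [-12.400,-9.100,-9.500]
hi = A.hi+B.hi = [13.4+8.4, 1.6+8.4, -1.9+2.8] = [21.800,10.000,0.900]
diag = √(34.2²+19.1²+10.4²) = √1642.61 = 40.529


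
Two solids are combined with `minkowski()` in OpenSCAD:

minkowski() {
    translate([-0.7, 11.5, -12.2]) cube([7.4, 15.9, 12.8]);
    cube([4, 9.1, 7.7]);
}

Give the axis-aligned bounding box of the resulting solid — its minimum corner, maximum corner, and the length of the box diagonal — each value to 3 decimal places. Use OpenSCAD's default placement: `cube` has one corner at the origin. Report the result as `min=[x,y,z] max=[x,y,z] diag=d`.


min=[-0.700,11.500,-12.200] max=[10.700,36.500,8.300] diag=34.281

A = translate([-0.7, 11.5, -12.2]) cube([7.4, 15.9, 12.8]) → bbox [-0.7,11.5,-12.2] .. [6.7,27.4,0.6]
B = cube([4, 9.1, 7.7]) → bbox [0,0,0] .. [4,9.1,7.7]
lo = A.lo+B.lo = [-0.7+0, 11.5+0, -12.2+0] = [-0.700,11.500,-12.200]
hi = A.hi+B.hi = [6.7+4, 27.4+9.1, 0.6+7.7] = [10.700,36.500,8.300]
diag = √(11.4²+25²+20.5²) = √1175.21 = 34.281


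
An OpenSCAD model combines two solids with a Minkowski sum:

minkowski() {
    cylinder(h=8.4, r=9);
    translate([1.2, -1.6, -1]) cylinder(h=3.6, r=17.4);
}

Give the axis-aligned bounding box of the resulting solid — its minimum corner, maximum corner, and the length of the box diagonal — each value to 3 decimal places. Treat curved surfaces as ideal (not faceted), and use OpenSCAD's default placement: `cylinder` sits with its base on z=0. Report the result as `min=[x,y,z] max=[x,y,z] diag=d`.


A = translate([1.2, -1.6, -1]) cylinder(h=3.6, r=17.4) → bbox [-16.2,-19,-1] .. [18.6,15.8,2.6]
B = cylinder(h=8.4, r=9) → bbox [-9,-9,0] .. [9,9,8.4]
lo = A.lo+B.lo = [-16.2-9, -19-9, -1+0] = [-25.200,-28.000,-1.000]
hi = A.hi+B.hi = [18.6+9, 15.8+9, 2.6+8.4] = [27.600,24.800,11.000]
diag = √(52.8²+52.8²+12²) = √5719.68 = 75.629

min=[-25.200,-28.000,-1.000] max=[27.600,24.800,11.000] diag=75.629


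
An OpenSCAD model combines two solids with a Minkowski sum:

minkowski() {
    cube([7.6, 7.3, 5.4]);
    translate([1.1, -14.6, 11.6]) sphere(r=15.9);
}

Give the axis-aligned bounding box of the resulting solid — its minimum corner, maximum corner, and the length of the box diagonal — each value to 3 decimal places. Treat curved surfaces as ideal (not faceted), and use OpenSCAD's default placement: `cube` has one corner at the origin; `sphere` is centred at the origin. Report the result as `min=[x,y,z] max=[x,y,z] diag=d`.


A = translate([1.1, -14.6, 11.6]) sphere(r=15.9) → bbox [-14.8,-30.5,-4.3] .. [17,1.3,27.5]
B = cube([7.6, 7.3, 5.4]) → bbox [0,0,0] .. [7.6,7.3,5.4]
lo = A.lo+B.lo = [-14.8+0, -30.5+0, -4.3+0] = [-14.800,-30.500,-4.300]
hi = A.hi+B.hi = [17+7.6, 1.3+7.3, 27.5+5.4] = [24.600,8.600,32.900]
diag = √(39.4²+39.1²+37.2²) = √4465.01 = 66.821

min=[-14.800,-30.500,-4.300] max=[24.600,8.600,32.900] diag=66.821


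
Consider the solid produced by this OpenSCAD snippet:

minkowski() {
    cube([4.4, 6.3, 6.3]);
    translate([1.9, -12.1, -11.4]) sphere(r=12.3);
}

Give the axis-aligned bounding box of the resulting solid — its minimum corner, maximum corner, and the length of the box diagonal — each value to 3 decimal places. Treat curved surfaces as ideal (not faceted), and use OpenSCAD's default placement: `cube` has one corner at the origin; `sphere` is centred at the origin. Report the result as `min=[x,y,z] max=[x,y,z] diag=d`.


A = translate([1.9, -12.1, -11.4]) sphere(r=12.3) → bbox [-10.4,-24.4,-23.7] .. [14.2,0.2,0.9]
B = cube([4.4, 6.3, 6.3]) → bbox [0,0,0] .. [4.4,6.3,6.3]
lo = A.lo+B.lo = [-10.4+0, -24.4+0, -23.7+0] = [-10.400,-24.400,-23.700]
hi = A.hi+B.hi = [14.2+4.4, 0.2+6.3, 0.9+6.3] = [18.600,6.500,7.200]
diag = √(29²+30.9²+30.9²) = √2750.62 = 52.446

min=[-10.400,-24.400,-23.700] max=[18.600,6.500,7.200] diag=52.446


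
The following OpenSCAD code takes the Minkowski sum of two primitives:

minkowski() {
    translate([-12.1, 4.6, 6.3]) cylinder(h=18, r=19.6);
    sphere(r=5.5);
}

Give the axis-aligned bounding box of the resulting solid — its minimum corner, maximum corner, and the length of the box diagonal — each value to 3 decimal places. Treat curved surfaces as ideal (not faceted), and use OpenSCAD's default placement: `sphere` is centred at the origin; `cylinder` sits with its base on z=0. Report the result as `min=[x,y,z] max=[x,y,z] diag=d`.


A = translate([-12.1, 4.6, 6.3]) cylinder(h=18, r=19.6) → bbox [-31.7,-15,6.3] .. [7.5,24.2,24.3]
B = sphere(r=5.5) → bbox [-5.5,-5.5,-5.5] .. [5.5,5.5,5.5]
lo = A.lo+B.lo = [-31.7-5.5, -15-5.5, 6.3-5.5] = [-37.200,-20.500,0.800]
hi = A.hi+B.hi = [7.5+5.5, 24.2+5.5, 24.3+5.5] = [13.000,29.700,29.800]
diag = √(50.2²+50.2²+29²) = √5881.08 = 76.688

min=[-37.200,-20.500,0.800] max=[13.000,29.700,29.800] diag=76.688


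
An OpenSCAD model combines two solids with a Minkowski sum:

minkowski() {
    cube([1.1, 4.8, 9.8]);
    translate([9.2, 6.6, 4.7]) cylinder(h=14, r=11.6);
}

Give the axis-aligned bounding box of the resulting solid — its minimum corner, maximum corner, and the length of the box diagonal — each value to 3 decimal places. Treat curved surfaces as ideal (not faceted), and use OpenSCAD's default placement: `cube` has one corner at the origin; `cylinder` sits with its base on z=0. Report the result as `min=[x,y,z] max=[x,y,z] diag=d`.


min=[-2.400,-5.000,4.700] max=[21.900,23.000,28.500] diag=44.056

A = translate([9.2, 6.6, 4.7]) cylinder(h=14, r=11.6) → bbox [-2.4,-5,4.7] .. [20.8,18.2,18.7]
B = cube([1.1, 4.8, 9.8]) → bbox [0,0,0] .. [1.1,4.8,9.8]
lo = A.lo+B.lo = [-2.4+0, -5+0, 4.7+0] = [-2.400,-5.000,4.700]
hi = A.hi+B.hi = [20.8+1.1, 18.2+4.8, 18.7+9.8] = [21.900,23.000,28.500]
diag = √(24.3²+28²+23.8²) = √1940.93 = 44.056


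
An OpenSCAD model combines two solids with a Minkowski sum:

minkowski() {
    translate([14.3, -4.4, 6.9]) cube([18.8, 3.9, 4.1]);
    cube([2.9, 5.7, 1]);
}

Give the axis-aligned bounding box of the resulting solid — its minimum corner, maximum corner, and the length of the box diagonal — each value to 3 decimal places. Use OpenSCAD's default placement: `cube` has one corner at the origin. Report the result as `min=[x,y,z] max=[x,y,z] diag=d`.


A = translate([14.3, -4.4, 6.9]) cube([18.8, 3.9, 4.1]) → bbox [14.3,-4.4,6.9] .. [33.1,-0.5,11]
B = cube([2.9, 5.7, 1]) → bbox [0,0,0] .. [2.9,5.7,1]
lo = A.lo+B.lo = [14.3+0, -4.4+0, 6.9+0] = [14.300,-4.400,6.900]
hi = A.hi+B.hi = [33.1+2.9, -0.5+5.7, 11+1] = [36.000,5.200,12.000]
diag = √(21.7²+9.6²+5.1²) = √589.06 = 24.271

min=[14.300,-4.400,6.900] max=[36.000,5.200,12.000] diag=24.271


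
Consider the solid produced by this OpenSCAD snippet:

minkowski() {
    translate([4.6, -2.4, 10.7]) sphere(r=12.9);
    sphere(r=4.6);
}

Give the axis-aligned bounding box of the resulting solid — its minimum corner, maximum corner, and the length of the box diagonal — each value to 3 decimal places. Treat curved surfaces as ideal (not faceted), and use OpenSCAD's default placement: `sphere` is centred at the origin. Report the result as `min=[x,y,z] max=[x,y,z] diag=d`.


min=[-12.900,-19.900,-6.800] max=[22.100,15.100,28.200] diag=60.622

A = translate([4.6, -2.4, 10.7]) sphere(r=12.9) → bbox [-8.3,-15.3,-2.2] .. [17.5,10.5,23.6]
B = sphere(r=4.6) → bbox [-4.6,-4.6,-4.6] .. [4.6,4.6,4.6]
lo = A.lo+B.lo = [-8.3-4.6, -15.3-4.6, -2.2-4.6] = [-12.900,-19.900,-6.800]
hi = A.hi+B.hi = [17.5+4.6, 10.5+4.6, 23.6+4.6] = [22.100,15.100,28.200]
diag = √(35²+35²+35²) = √3675 = 60.622
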